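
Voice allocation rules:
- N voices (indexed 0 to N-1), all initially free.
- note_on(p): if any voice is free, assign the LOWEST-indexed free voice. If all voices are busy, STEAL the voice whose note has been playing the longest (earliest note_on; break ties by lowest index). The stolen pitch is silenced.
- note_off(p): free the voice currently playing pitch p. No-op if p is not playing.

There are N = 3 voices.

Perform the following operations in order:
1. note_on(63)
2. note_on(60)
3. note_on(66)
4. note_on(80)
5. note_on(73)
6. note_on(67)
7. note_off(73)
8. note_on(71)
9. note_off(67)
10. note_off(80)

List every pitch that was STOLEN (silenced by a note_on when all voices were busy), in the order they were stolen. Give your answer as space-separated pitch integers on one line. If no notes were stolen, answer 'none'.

Op 1: note_on(63): voice 0 is free -> assigned | voices=[63 - -]
Op 2: note_on(60): voice 1 is free -> assigned | voices=[63 60 -]
Op 3: note_on(66): voice 2 is free -> assigned | voices=[63 60 66]
Op 4: note_on(80): all voices busy, STEAL voice 0 (pitch 63, oldest) -> assign | voices=[80 60 66]
Op 5: note_on(73): all voices busy, STEAL voice 1 (pitch 60, oldest) -> assign | voices=[80 73 66]
Op 6: note_on(67): all voices busy, STEAL voice 2 (pitch 66, oldest) -> assign | voices=[80 73 67]
Op 7: note_off(73): free voice 1 | voices=[80 - 67]
Op 8: note_on(71): voice 1 is free -> assigned | voices=[80 71 67]
Op 9: note_off(67): free voice 2 | voices=[80 71 -]
Op 10: note_off(80): free voice 0 | voices=[- 71 -]

Answer: 63 60 66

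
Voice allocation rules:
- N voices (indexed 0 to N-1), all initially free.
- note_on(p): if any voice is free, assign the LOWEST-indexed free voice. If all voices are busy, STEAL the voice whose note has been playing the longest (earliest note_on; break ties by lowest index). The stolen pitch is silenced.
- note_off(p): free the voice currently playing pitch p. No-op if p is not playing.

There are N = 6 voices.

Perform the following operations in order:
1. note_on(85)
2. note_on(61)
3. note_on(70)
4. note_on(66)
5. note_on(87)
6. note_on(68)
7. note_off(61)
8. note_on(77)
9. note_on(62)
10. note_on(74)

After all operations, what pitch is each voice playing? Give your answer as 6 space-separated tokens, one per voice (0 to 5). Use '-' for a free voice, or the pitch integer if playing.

Answer: 62 77 74 66 87 68

Derivation:
Op 1: note_on(85): voice 0 is free -> assigned | voices=[85 - - - - -]
Op 2: note_on(61): voice 1 is free -> assigned | voices=[85 61 - - - -]
Op 3: note_on(70): voice 2 is free -> assigned | voices=[85 61 70 - - -]
Op 4: note_on(66): voice 3 is free -> assigned | voices=[85 61 70 66 - -]
Op 5: note_on(87): voice 4 is free -> assigned | voices=[85 61 70 66 87 -]
Op 6: note_on(68): voice 5 is free -> assigned | voices=[85 61 70 66 87 68]
Op 7: note_off(61): free voice 1 | voices=[85 - 70 66 87 68]
Op 8: note_on(77): voice 1 is free -> assigned | voices=[85 77 70 66 87 68]
Op 9: note_on(62): all voices busy, STEAL voice 0 (pitch 85, oldest) -> assign | voices=[62 77 70 66 87 68]
Op 10: note_on(74): all voices busy, STEAL voice 2 (pitch 70, oldest) -> assign | voices=[62 77 74 66 87 68]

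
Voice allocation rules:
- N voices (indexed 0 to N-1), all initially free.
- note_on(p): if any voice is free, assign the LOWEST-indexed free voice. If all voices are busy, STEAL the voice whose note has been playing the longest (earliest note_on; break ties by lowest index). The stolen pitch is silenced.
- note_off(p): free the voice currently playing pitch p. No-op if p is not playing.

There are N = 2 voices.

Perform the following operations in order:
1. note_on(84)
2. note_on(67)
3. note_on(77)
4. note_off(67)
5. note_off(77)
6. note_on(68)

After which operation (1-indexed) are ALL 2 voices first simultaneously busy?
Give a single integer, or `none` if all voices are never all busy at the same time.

Answer: 2

Derivation:
Op 1: note_on(84): voice 0 is free -> assigned | voices=[84 -]
Op 2: note_on(67): voice 1 is free -> assigned | voices=[84 67]
Op 3: note_on(77): all voices busy, STEAL voice 0 (pitch 84, oldest) -> assign | voices=[77 67]
Op 4: note_off(67): free voice 1 | voices=[77 -]
Op 5: note_off(77): free voice 0 | voices=[- -]
Op 6: note_on(68): voice 0 is free -> assigned | voices=[68 -]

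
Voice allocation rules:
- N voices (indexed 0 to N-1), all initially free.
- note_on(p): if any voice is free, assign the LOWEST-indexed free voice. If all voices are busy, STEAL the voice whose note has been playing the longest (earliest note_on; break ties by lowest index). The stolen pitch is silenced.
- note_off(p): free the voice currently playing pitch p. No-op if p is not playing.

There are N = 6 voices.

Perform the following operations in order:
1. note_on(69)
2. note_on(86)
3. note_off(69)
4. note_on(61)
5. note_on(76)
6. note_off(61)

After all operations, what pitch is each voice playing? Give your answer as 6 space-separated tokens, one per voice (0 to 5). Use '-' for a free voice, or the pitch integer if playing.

Answer: - 86 76 - - -

Derivation:
Op 1: note_on(69): voice 0 is free -> assigned | voices=[69 - - - - -]
Op 2: note_on(86): voice 1 is free -> assigned | voices=[69 86 - - - -]
Op 3: note_off(69): free voice 0 | voices=[- 86 - - - -]
Op 4: note_on(61): voice 0 is free -> assigned | voices=[61 86 - - - -]
Op 5: note_on(76): voice 2 is free -> assigned | voices=[61 86 76 - - -]
Op 6: note_off(61): free voice 0 | voices=[- 86 76 - - -]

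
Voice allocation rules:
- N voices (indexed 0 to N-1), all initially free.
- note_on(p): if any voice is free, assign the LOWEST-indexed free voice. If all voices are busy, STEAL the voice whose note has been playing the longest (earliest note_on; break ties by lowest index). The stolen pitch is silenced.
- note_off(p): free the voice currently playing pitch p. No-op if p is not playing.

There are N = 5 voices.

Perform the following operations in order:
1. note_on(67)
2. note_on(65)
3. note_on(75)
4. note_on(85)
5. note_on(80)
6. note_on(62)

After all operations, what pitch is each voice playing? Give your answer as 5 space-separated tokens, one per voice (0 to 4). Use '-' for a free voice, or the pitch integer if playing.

Answer: 62 65 75 85 80

Derivation:
Op 1: note_on(67): voice 0 is free -> assigned | voices=[67 - - - -]
Op 2: note_on(65): voice 1 is free -> assigned | voices=[67 65 - - -]
Op 3: note_on(75): voice 2 is free -> assigned | voices=[67 65 75 - -]
Op 4: note_on(85): voice 3 is free -> assigned | voices=[67 65 75 85 -]
Op 5: note_on(80): voice 4 is free -> assigned | voices=[67 65 75 85 80]
Op 6: note_on(62): all voices busy, STEAL voice 0 (pitch 67, oldest) -> assign | voices=[62 65 75 85 80]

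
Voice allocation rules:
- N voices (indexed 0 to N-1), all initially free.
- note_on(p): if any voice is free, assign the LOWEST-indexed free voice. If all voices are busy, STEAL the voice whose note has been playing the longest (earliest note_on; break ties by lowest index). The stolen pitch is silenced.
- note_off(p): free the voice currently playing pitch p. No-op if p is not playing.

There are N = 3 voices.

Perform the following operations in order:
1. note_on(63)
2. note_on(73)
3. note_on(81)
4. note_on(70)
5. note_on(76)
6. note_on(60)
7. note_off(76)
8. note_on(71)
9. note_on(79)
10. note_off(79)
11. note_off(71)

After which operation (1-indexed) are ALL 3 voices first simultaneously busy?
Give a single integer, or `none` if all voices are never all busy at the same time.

Answer: 3

Derivation:
Op 1: note_on(63): voice 0 is free -> assigned | voices=[63 - -]
Op 2: note_on(73): voice 1 is free -> assigned | voices=[63 73 -]
Op 3: note_on(81): voice 2 is free -> assigned | voices=[63 73 81]
Op 4: note_on(70): all voices busy, STEAL voice 0 (pitch 63, oldest) -> assign | voices=[70 73 81]
Op 5: note_on(76): all voices busy, STEAL voice 1 (pitch 73, oldest) -> assign | voices=[70 76 81]
Op 6: note_on(60): all voices busy, STEAL voice 2 (pitch 81, oldest) -> assign | voices=[70 76 60]
Op 7: note_off(76): free voice 1 | voices=[70 - 60]
Op 8: note_on(71): voice 1 is free -> assigned | voices=[70 71 60]
Op 9: note_on(79): all voices busy, STEAL voice 0 (pitch 70, oldest) -> assign | voices=[79 71 60]
Op 10: note_off(79): free voice 0 | voices=[- 71 60]
Op 11: note_off(71): free voice 1 | voices=[- - 60]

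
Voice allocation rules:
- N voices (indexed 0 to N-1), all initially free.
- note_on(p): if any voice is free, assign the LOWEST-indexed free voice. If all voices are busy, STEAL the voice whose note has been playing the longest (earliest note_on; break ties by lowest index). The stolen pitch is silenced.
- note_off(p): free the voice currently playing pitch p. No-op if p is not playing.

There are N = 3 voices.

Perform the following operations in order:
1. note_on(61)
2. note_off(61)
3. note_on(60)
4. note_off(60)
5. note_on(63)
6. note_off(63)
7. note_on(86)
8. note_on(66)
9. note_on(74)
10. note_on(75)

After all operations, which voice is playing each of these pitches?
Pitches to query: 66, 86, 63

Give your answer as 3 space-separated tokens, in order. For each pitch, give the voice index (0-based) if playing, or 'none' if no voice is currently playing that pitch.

Answer: 1 none none

Derivation:
Op 1: note_on(61): voice 0 is free -> assigned | voices=[61 - -]
Op 2: note_off(61): free voice 0 | voices=[- - -]
Op 3: note_on(60): voice 0 is free -> assigned | voices=[60 - -]
Op 4: note_off(60): free voice 0 | voices=[- - -]
Op 5: note_on(63): voice 0 is free -> assigned | voices=[63 - -]
Op 6: note_off(63): free voice 0 | voices=[- - -]
Op 7: note_on(86): voice 0 is free -> assigned | voices=[86 - -]
Op 8: note_on(66): voice 1 is free -> assigned | voices=[86 66 -]
Op 9: note_on(74): voice 2 is free -> assigned | voices=[86 66 74]
Op 10: note_on(75): all voices busy, STEAL voice 0 (pitch 86, oldest) -> assign | voices=[75 66 74]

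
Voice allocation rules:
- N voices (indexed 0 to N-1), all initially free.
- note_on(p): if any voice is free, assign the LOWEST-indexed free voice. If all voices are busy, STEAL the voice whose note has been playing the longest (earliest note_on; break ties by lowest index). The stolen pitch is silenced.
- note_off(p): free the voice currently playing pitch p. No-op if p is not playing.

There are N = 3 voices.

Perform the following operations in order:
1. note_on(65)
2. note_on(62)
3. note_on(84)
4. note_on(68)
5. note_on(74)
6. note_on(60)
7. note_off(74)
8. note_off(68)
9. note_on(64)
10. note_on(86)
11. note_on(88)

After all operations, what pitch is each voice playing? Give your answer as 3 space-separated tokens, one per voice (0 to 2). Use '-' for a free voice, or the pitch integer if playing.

Answer: 64 86 88

Derivation:
Op 1: note_on(65): voice 0 is free -> assigned | voices=[65 - -]
Op 2: note_on(62): voice 1 is free -> assigned | voices=[65 62 -]
Op 3: note_on(84): voice 2 is free -> assigned | voices=[65 62 84]
Op 4: note_on(68): all voices busy, STEAL voice 0 (pitch 65, oldest) -> assign | voices=[68 62 84]
Op 5: note_on(74): all voices busy, STEAL voice 1 (pitch 62, oldest) -> assign | voices=[68 74 84]
Op 6: note_on(60): all voices busy, STEAL voice 2 (pitch 84, oldest) -> assign | voices=[68 74 60]
Op 7: note_off(74): free voice 1 | voices=[68 - 60]
Op 8: note_off(68): free voice 0 | voices=[- - 60]
Op 9: note_on(64): voice 0 is free -> assigned | voices=[64 - 60]
Op 10: note_on(86): voice 1 is free -> assigned | voices=[64 86 60]
Op 11: note_on(88): all voices busy, STEAL voice 2 (pitch 60, oldest) -> assign | voices=[64 86 88]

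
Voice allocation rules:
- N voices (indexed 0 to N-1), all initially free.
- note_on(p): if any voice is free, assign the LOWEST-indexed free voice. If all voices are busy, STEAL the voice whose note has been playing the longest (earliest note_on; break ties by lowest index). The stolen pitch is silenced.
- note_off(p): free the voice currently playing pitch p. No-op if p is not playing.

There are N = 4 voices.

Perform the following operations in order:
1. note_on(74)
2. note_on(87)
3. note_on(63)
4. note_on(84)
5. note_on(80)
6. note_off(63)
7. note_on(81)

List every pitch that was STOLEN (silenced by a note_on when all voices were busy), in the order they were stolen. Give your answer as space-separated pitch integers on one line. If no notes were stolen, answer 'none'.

Answer: 74

Derivation:
Op 1: note_on(74): voice 0 is free -> assigned | voices=[74 - - -]
Op 2: note_on(87): voice 1 is free -> assigned | voices=[74 87 - -]
Op 3: note_on(63): voice 2 is free -> assigned | voices=[74 87 63 -]
Op 4: note_on(84): voice 3 is free -> assigned | voices=[74 87 63 84]
Op 5: note_on(80): all voices busy, STEAL voice 0 (pitch 74, oldest) -> assign | voices=[80 87 63 84]
Op 6: note_off(63): free voice 2 | voices=[80 87 - 84]
Op 7: note_on(81): voice 2 is free -> assigned | voices=[80 87 81 84]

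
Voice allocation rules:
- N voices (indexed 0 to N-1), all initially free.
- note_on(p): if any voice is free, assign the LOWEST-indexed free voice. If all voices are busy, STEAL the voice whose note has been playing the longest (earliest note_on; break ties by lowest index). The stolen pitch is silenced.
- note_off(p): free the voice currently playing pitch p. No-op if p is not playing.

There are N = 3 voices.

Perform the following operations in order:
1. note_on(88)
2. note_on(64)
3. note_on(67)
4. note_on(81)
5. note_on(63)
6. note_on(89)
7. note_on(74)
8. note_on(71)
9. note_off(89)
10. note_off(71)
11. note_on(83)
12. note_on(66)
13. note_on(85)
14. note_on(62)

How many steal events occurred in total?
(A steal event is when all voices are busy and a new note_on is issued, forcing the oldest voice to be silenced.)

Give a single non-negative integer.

Op 1: note_on(88): voice 0 is free -> assigned | voices=[88 - -]
Op 2: note_on(64): voice 1 is free -> assigned | voices=[88 64 -]
Op 3: note_on(67): voice 2 is free -> assigned | voices=[88 64 67]
Op 4: note_on(81): all voices busy, STEAL voice 0 (pitch 88, oldest) -> assign | voices=[81 64 67]
Op 5: note_on(63): all voices busy, STEAL voice 1 (pitch 64, oldest) -> assign | voices=[81 63 67]
Op 6: note_on(89): all voices busy, STEAL voice 2 (pitch 67, oldest) -> assign | voices=[81 63 89]
Op 7: note_on(74): all voices busy, STEAL voice 0 (pitch 81, oldest) -> assign | voices=[74 63 89]
Op 8: note_on(71): all voices busy, STEAL voice 1 (pitch 63, oldest) -> assign | voices=[74 71 89]
Op 9: note_off(89): free voice 2 | voices=[74 71 -]
Op 10: note_off(71): free voice 1 | voices=[74 - -]
Op 11: note_on(83): voice 1 is free -> assigned | voices=[74 83 -]
Op 12: note_on(66): voice 2 is free -> assigned | voices=[74 83 66]
Op 13: note_on(85): all voices busy, STEAL voice 0 (pitch 74, oldest) -> assign | voices=[85 83 66]
Op 14: note_on(62): all voices busy, STEAL voice 1 (pitch 83, oldest) -> assign | voices=[85 62 66]

Answer: 7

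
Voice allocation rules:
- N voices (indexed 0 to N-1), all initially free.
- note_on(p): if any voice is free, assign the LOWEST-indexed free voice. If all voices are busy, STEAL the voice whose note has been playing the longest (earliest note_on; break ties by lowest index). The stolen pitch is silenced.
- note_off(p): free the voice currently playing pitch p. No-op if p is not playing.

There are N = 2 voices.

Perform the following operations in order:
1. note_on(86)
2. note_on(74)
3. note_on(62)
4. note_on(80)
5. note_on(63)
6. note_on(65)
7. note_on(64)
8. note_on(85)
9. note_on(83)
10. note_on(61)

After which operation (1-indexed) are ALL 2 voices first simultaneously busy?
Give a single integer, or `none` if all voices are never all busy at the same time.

Answer: 2

Derivation:
Op 1: note_on(86): voice 0 is free -> assigned | voices=[86 -]
Op 2: note_on(74): voice 1 is free -> assigned | voices=[86 74]
Op 3: note_on(62): all voices busy, STEAL voice 0 (pitch 86, oldest) -> assign | voices=[62 74]
Op 4: note_on(80): all voices busy, STEAL voice 1 (pitch 74, oldest) -> assign | voices=[62 80]
Op 5: note_on(63): all voices busy, STEAL voice 0 (pitch 62, oldest) -> assign | voices=[63 80]
Op 6: note_on(65): all voices busy, STEAL voice 1 (pitch 80, oldest) -> assign | voices=[63 65]
Op 7: note_on(64): all voices busy, STEAL voice 0 (pitch 63, oldest) -> assign | voices=[64 65]
Op 8: note_on(85): all voices busy, STEAL voice 1 (pitch 65, oldest) -> assign | voices=[64 85]
Op 9: note_on(83): all voices busy, STEAL voice 0 (pitch 64, oldest) -> assign | voices=[83 85]
Op 10: note_on(61): all voices busy, STEAL voice 1 (pitch 85, oldest) -> assign | voices=[83 61]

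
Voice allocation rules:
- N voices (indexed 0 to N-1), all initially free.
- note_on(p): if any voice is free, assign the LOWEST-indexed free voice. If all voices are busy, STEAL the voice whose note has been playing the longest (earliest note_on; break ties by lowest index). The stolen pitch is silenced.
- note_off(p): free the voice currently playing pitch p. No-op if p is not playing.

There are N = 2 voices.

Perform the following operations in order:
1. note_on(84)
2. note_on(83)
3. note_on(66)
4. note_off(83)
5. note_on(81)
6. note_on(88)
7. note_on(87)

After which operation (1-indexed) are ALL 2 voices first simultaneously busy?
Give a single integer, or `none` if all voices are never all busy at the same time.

Op 1: note_on(84): voice 0 is free -> assigned | voices=[84 -]
Op 2: note_on(83): voice 1 is free -> assigned | voices=[84 83]
Op 3: note_on(66): all voices busy, STEAL voice 0 (pitch 84, oldest) -> assign | voices=[66 83]
Op 4: note_off(83): free voice 1 | voices=[66 -]
Op 5: note_on(81): voice 1 is free -> assigned | voices=[66 81]
Op 6: note_on(88): all voices busy, STEAL voice 0 (pitch 66, oldest) -> assign | voices=[88 81]
Op 7: note_on(87): all voices busy, STEAL voice 1 (pitch 81, oldest) -> assign | voices=[88 87]

Answer: 2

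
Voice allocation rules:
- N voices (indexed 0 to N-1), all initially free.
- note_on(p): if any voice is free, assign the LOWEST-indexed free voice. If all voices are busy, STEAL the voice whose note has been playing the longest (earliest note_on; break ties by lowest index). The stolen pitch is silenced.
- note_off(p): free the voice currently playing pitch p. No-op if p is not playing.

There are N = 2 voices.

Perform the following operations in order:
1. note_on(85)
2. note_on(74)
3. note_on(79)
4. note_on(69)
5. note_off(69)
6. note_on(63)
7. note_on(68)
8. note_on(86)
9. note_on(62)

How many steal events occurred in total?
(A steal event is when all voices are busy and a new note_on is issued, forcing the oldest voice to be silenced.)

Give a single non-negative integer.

Op 1: note_on(85): voice 0 is free -> assigned | voices=[85 -]
Op 2: note_on(74): voice 1 is free -> assigned | voices=[85 74]
Op 3: note_on(79): all voices busy, STEAL voice 0 (pitch 85, oldest) -> assign | voices=[79 74]
Op 4: note_on(69): all voices busy, STEAL voice 1 (pitch 74, oldest) -> assign | voices=[79 69]
Op 5: note_off(69): free voice 1 | voices=[79 -]
Op 6: note_on(63): voice 1 is free -> assigned | voices=[79 63]
Op 7: note_on(68): all voices busy, STEAL voice 0 (pitch 79, oldest) -> assign | voices=[68 63]
Op 8: note_on(86): all voices busy, STEAL voice 1 (pitch 63, oldest) -> assign | voices=[68 86]
Op 9: note_on(62): all voices busy, STEAL voice 0 (pitch 68, oldest) -> assign | voices=[62 86]

Answer: 5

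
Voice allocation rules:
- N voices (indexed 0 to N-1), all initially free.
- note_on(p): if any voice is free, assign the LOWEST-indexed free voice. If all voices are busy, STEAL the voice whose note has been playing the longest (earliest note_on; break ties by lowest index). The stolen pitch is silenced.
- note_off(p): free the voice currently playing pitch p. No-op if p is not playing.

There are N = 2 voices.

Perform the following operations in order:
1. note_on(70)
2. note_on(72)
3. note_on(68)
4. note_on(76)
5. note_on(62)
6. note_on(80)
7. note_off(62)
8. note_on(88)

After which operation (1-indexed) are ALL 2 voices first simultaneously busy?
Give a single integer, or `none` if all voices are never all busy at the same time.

Answer: 2

Derivation:
Op 1: note_on(70): voice 0 is free -> assigned | voices=[70 -]
Op 2: note_on(72): voice 1 is free -> assigned | voices=[70 72]
Op 3: note_on(68): all voices busy, STEAL voice 0 (pitch 70, oldest) -> assign | voices=[68 72]
Op 4: note_on(76): all voices busy, STEAL voice 1 (pitch 72, oldest) -> assign | voices=[68 76]
Op 5: note_on(62): all voices busy, STEAL voice 0 (pitch 68, oldest) -> assign | voices=[62 76]
Op 6: note_on(80): all voices busy, STEAL voice 1 (pitch 76, oldest) -> assign | voices=[62 80]
Op 7: note_off(62): free voice 0 | voices=[- 80]
Op 8: note_on(88): voice 0 is free -> assigned | voices=[88 80]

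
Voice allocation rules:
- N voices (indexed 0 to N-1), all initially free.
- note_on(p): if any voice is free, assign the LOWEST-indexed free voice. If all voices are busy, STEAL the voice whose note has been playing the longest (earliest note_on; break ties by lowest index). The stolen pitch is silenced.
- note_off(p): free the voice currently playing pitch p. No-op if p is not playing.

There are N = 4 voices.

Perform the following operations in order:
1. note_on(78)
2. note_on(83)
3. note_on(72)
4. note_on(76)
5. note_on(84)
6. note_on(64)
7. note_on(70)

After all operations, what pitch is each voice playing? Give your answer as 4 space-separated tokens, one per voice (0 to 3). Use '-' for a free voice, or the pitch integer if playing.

Answer: 84 64 70 76

Derivation:
Op 1: note_on(78): voice 0 is free -> assigned | voices=[78 - - -]
Op 2: note_on(83): voice 1 is free -> assigned | voices=[78 83 - -]
Op 3: note_on(72): voice 2 is free -> assigned | voices=[78 83 72 -]
Op 4: note_on(76): voice 3 is free -> assigned | voices=[78 83 72 76]
Op 5: note_on(84): all voices busy, STEAL voice 0 (pitch 78, oldest) -> assign | voices=[84 83 72 76]
Op 6: note_on(64): all voices busy, STEAL voice 1 (pitch 83, oldest) -> assign | voices=[84 64 72 76]
Op 7: note_on(70): all voices busy, STEAL voice 2 (pitch 72, oldest) -> assign | voices=[84 64 70 76]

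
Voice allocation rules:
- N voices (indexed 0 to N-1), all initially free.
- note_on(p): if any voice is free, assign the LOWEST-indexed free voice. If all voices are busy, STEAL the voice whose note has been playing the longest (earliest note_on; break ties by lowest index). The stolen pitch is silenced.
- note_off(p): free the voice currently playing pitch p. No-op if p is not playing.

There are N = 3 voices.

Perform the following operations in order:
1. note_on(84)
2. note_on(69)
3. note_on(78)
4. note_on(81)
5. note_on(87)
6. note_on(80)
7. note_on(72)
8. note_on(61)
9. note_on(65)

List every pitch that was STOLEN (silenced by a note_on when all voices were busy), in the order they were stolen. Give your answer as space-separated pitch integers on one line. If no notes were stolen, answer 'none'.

Op 1: note_on(84): voice 0 is free -> assigned | voices=[84 - -]
Op 2: note_on(69): voice 1 is free -> assigned | voices=[84 69 -]
Op 3: note_on(78): voice 2 is free -> assigned | voices=[84 69 78]
Op 4: note_on(81): all voices busy, STEAL voice 0 (pitch 84, oldest) -> assign | voices=[81 69 78]
Op 5: note_on(87): all voices busy, STEAL voice 1 (pitch 69, oldest) -> assign | voices=[81 87 78]
Op 6: note_on(80): all voices busy, STEAL voice 2 (pitch 78, oldest) -> assign | voices=[81 87 80]
Op 7: note_on(72): all voices busy, STEAL voice 0 (pitch 81, oldest) -> assign | voices=[72 87 80]
Op 8: note_on(61): all voices busy, STEAL voice 1 (pitch 87, oldest) -> assign | voices=[72 61 80]
Op 9: note_on(65): all voices busy, STEAL voice 2 (pitch 80, oldest) -> assign | voices=[72 61 65]

Answer: 84 69 78 81 87 80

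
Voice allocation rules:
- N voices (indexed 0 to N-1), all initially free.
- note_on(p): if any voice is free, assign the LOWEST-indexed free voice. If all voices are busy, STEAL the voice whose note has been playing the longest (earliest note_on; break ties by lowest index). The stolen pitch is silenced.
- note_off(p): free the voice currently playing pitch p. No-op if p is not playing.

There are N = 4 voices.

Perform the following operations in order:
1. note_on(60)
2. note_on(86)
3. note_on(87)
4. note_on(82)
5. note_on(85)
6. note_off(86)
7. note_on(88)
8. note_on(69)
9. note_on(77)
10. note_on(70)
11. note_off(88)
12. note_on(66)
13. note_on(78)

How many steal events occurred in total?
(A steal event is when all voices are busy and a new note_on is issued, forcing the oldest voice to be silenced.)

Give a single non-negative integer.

Answer: 5

Derivation:
Op 1: note_on(60): voice 0 is free -> assigned | voices=[60 - - -]
Op 2: note_on(86): voice 1 is free -> assigned | voices=[60 86 - -]
Op 3: note_on(87): voice 2 is free -> assigned | voices=[60 86 87 -]
Op 4: note_on(82): voice 3 is free -> assigned | voices=[60 86 87 82]
Op 5: note_on(85): all voices busy, STEAL voice 0 (pitch 60, oldest) -> assign | voices=[85 86 87 82]
Op 6: note_off(86): free voice 1 | voices=[85 - 87 82]
Op 7: note_on(88): voice 1 is free -> assigned | voices=[85 88 87 82]
Op 8: note_on(69): all voices busy, STEAL voice 2 (pitch 87, oldest) -> assign | voices=[85 88 69 82]
Op 9: note_on(77): all voices busy, STEAL voice 3 (pitch 82, oldest) -> assign | voices=[85 88 69 77]
Op 10: note_on(70): all voices busy, STEAL voice 0 (pitch 85, oldest) -> assign | voices=[70 88 69 77]
Op 11: note_off(88): free voice 1 | voices=[70 - 69 77]
Op 12: note_on(66): voice 1 is free -> assigned | voices=[70 66 69 77]
Op 13: note_on(78): all voices busy, STEAL voice 2 (pitch 69, oldest) -> assign | voices=[70 66 78 77]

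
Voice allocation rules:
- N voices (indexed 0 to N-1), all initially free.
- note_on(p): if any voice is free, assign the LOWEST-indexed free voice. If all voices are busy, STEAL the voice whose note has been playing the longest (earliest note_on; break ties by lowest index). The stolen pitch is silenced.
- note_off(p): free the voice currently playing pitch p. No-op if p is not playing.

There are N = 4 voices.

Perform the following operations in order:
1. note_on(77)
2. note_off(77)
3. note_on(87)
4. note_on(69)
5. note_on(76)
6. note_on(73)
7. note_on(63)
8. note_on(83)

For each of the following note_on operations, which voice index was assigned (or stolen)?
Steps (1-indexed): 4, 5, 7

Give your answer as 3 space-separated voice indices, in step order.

Answer: 1 2 0

Derivation:
Op 1: note_on(77): voice 0 is free -> assigned | voices=[77 - - -]
Op 2: note_off(77): free voice 0 | voices=[- - - -]
Op 3: note_on(87): voice 0 is free -> assigned | voices=[87 - - -]
Op 4: note_on(69): voice 1 is free -> assigned | voices=[87 69 - -]
Op 5: note_on(76): voice 2 is free -> assigned | voices=[87 69 76 -]
Op 6: note_on(73): voice 3 is free -> assigned | voices=[87 69 76 73]
Op 7: note_on(63): all voices busy, STEAL voice 0 (pitch 87, oldest) -> assign | voices=[63 69 76 73]
Op 8: note_on(83): all voices busy, STEAL voice 1 (pitch 69, oldest) -> assign | voices=[63 83 76 73]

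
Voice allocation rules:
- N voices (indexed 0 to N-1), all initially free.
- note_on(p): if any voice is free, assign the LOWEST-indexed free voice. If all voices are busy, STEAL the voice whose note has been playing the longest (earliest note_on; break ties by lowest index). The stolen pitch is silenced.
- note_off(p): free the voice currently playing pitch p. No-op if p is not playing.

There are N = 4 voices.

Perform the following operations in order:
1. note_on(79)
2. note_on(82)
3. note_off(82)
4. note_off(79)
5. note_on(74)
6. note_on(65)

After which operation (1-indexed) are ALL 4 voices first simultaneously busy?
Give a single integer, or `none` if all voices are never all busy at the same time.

Answer: none

Derivation:
Op 1: note_on(79): voice 0 is free -> assigned | voices=[79 - - -]
Op 2: note_on(82): voice 1 is free -> assigned | voices=[79 82 - -]
Op 3: note_off(82): free voice 1 | voices=[79 - - -]
Op 4: note_off(79): free voice 0 | voices=[- - - -]
Op 5: note_on(74): voice 0 is free -> assigned | voices=[74 - - -]
Op 6: note_on(65): voice 1 is free -> assigned | voices=[74 65 - -]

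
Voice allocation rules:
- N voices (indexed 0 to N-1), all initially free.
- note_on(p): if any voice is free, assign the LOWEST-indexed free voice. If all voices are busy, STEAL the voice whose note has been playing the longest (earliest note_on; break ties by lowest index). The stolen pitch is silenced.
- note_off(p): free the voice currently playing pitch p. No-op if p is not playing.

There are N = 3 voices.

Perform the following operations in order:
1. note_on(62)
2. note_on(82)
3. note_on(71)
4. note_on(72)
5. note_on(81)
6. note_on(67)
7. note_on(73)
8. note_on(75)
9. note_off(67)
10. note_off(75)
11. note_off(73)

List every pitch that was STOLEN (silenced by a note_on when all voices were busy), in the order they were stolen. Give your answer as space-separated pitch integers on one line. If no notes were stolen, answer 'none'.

Answer: 62 82 71 72 81

Derivation:
Op 1: note_on(62): voice 0 is free -> assigned | voices=[62 - -]
Op 2: note_on(82): voice 1 is free -> assigned | voices=[62 82 -]
Op 3: note_on(71): voice 2 is free -> assigned | voices=[62 82 71]
Op 4: note_on(72): all voices busy, STEAL voice 0 (pitch 62, oldest) -> assign | voices=[72 82 71]
Op 5: note_on(81): all voices busy, STEAL voice 1 (pitch 82, oldest) -> assign | voices=[72 81 71]
Op 6: note_on(67): all voices busy, STEAL voice 2 (pitch 71, oldest) -> assign | voices=[72 81 67]
Op 7: note_on(73): all voices busy, STEAL voice 0 (pitch 72, oldest) -> assign | voices=[73 81 67]
Op 8: note_on(75): all voices busy, STEAL voice 1 (pitch 81, oldest) -> assign | voices=[73 75 67]
Op 9: note_off(67): free voice 2 | voices=[73 75 -]
Op 10: note_off(75): free voice 1 | voices=[73 - -]
Op 11: note_off(73): free voice 0 | voices=[- - -]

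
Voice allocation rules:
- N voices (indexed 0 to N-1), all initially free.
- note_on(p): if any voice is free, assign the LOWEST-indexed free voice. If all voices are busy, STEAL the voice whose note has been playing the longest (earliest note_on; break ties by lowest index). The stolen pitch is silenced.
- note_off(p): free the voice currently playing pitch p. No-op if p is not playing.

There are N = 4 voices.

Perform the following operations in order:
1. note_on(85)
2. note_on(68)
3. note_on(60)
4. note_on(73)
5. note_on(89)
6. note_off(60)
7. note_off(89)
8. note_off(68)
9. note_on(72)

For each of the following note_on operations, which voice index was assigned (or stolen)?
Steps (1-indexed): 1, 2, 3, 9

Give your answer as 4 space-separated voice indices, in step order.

Answer: 0 1 2 0

Derivation:
Op 1: note_on(85): voice 0 is free -> assigned | voices=[85 - - -]
Op 2: note_on(68): voice 1 is free -> assigned | voices=[85 68 - -]
Op 3: note_on(60): voice 2 is free -> assigned | voices=[85 68 60 -]
Op 4: note_on(73): voice 3 is free -> assigned | voices=[85 68 60 73]
Op 5: note_on(89): all voices busy, STEAL voice 0 (pitch 85, oldest) -> assign | voices=[89 68 60 73]
Op 6: note_off(60): free voice 2 | voices=[89 68 - 73]
Op 7: note_off(89): free voice 0 | voices=[- 68 - 73]
Op 8: note_off(68): free voice 1 | voices=[- - - 73]
Op 9: note_on(72): voice 0 is free -> assigned | voices=[72 - - 73]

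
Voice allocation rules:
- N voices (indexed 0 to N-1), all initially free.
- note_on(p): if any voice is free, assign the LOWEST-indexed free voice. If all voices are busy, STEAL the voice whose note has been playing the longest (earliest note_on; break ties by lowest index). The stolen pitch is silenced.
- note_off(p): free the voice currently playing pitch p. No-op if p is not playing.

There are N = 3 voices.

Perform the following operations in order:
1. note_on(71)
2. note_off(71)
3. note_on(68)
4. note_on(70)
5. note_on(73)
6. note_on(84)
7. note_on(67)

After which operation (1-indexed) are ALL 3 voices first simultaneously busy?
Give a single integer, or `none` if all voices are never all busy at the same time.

Answer: 5

Derivation:
Op 1: note_on(71): voice 0 is free -> assigned | voices=[71 - -]
Op 2: note_off(71): free voice 0 | voices=[- - -]
Op 3: note_on(68): voice 0 is free -> assigned | voices=[68 - -]
Op 4: note_on(70): voice 1 is free -> assigned | voices=[68 70 -]
Op 5: note_on(73): voice 2 is free -> assigned | voices=[68 70 73]
Op 6: note_on(84): all voices busy, STEAL voice 0 (pitch 68, oldest) -> assign | voices=[84 70 73]
Op 7: note_on(67): all voices busy, STEAL voice 1 (pitch 70, oldest) -> assign | voices=[84 67 73]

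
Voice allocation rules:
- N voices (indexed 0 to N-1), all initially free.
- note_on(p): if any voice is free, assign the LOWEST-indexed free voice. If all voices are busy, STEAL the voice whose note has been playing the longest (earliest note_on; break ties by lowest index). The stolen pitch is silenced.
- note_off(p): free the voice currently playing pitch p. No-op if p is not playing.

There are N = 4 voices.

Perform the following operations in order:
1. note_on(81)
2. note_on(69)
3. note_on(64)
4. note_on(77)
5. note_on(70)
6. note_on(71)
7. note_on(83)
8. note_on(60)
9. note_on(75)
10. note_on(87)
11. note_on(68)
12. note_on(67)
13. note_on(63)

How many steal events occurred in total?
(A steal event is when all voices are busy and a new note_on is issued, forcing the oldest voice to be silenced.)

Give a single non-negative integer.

Answer: 9

Derivation:
Op 1: note_on(81): voice 0 is free -> assigned | voices=[81 - - -]
Op 2: note_on(69): voice 1 is free -> assigned | voices=[81 69 - -]
Op 3: note_on(64): voice 2 is free -> assigned | voices=[81 69 64 -]
Op 4: note_on(77): voice 3 is free -> assigned | voices=[81 69 64 77]
Op 5: note_on(70): all voices busy, STEAL voice 0 (pitch 81, oldest) -> assign | voices=[70 69 64 77]
Op 6: note_on(71): all voices busy, STEAL voice 1 (pitch 69, oldest) -> assign | voices=[70 71 64 77]
Op 7: note_on(83): all voices busy, STEAL voice 2 (pitch 64, oldest) -> assign | voices=[70 71 83 77]
Op 8: note_on(60): all voices busy, STEAL voice 3 (pitch 77, oldest) -> assign | voices=[70 71 83 60]
Op 9: note_on(75): all voices busy, STEAL voice 0 (pitch 70, oldest) -> assign | voices=[75 71 83 60]
Op 10: note_on(87): all voices busy, STEAL voice 1 (pitch 71, oldest) -> assign | voices=[75 87 83 60]
Op 11: note_on(68): all voices busy, STEAL voice 2 (pitch 83, oldest) -> assign | voices=[75 87 68 60]
Op 12: note_on(67): all voices busy, STEAL voice 3 (pitch 60, oldest) -> assign | voices=[75 87 68 67]
Op 13: note_on(63): all voices busy, STEAL voice 0 (pitch 75, oldest) -> assign | voices=[63 87 68 67]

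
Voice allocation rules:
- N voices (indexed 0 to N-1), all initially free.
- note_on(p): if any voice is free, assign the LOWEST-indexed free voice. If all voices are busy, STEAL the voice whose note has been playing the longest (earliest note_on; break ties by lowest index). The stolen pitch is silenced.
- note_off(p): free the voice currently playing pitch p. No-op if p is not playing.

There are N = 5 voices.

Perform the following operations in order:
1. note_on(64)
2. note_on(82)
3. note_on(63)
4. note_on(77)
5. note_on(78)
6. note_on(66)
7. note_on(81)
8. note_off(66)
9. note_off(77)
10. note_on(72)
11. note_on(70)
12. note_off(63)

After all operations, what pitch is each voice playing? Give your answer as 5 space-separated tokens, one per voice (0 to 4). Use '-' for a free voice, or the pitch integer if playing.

Op 1: note_on(64): voice 0 is free -> assigned | voices=[64 - - - -]
Op 2: note_on(82): voice 1 is free -> assigned | voices=[64 82 - - -]
Op 3: note_on(63): voice 2 is free -> assigned | voices=[64 82 63 - -]
Op 4: note_on(77): voice 3 is free -> assigned | voices=[64 82 63 77 -]
Op 5: note_on(78): voice 4 is free -> assigned | voices=[64 82 63 77 78]
Op 6: note_on(66): all voices busy, STEAL voice 0 (pitch 64, oldest) -> assign | voices=[66 82 63 77 78]
Op 7: note_on(81): all voices busy, STEAL voice 1 (pitch 82, oldest) -> assign | voices=[66 81 63 77 78]
Op 8: note_off(66): free voice 0 | voices=[- 81 63 77 78]
Op 9: note_off(77): free voice 3 | voices=[- 81 63 - 78]
Op 10: note_on(72): voice 0 is free -> assigned | voices=[72 81 63 - 78]
Op 11: note_on(70): voice 3 is free -> assigned | voices=[72 81 63 70 78]
Op 12: note_off(63): free voice 2 | voices=[72 81 - 70 78]

Answer: 72 81 - 70 78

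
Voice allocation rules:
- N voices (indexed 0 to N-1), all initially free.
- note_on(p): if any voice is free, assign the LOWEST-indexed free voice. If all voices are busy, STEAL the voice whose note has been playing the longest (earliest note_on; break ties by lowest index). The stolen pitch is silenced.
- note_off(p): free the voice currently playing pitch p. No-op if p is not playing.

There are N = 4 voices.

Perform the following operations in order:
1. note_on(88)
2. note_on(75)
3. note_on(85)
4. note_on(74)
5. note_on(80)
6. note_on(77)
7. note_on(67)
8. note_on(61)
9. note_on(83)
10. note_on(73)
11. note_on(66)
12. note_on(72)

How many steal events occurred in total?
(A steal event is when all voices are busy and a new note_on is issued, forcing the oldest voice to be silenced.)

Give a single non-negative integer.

Answer: 8

Derivation:
Op 1: note_on(88): voice 0 is free -> assigned | voices=[88 - - -]
Op 2: note_on(75): voice 1 is free -> assigned | voices=[88 75 - -]
Op 3: note_on(85): voice 2 is free -> assigned | voices=[88 75 85 -]
Op 4: note_on(74): voice 3 is free -> assigned | voices=[88 75 85 74]
Op 5: note_on(80): all voices busy, STEAL voice 0 (pitch 88, oldest) -> assign | voices=[80 75 85 74]
Op 6: note_on(77): all voices busy, STEAL voice 1 (pitch 75, oldest) -> assign | voices=[80 77 85 74]
Op 7: note_on(67): all voices busy, STEAL voice 2 (pitch 85, oldest) -> assign | voices=[80 77 67 74]
Op 8: note_on(61): all voices busy, STEAL voice 3 (pitch 74, oldest) -> assign | voices=[80 77 67 61]
Op 9: note_on(83): all voices busy, STEAL voice 0 (pitch 80, oldest) -> assign | voices=[83 77 67 61]
Op 10: note_on(73): all voices busy, STEAL voice 1 (pitch 77, oldest) -> assign | voices=[83 73 67 61]
Op 11: note_on(66): all voices busy, STEAL voice 2 (pitch 67, oldest) -> assign | voices=[83 73 66 61]
Op 12: note_on(72): all voices busy, STEAL voice 3 (pitch 61, oldest) -> assign | voices=[83 73 66 72]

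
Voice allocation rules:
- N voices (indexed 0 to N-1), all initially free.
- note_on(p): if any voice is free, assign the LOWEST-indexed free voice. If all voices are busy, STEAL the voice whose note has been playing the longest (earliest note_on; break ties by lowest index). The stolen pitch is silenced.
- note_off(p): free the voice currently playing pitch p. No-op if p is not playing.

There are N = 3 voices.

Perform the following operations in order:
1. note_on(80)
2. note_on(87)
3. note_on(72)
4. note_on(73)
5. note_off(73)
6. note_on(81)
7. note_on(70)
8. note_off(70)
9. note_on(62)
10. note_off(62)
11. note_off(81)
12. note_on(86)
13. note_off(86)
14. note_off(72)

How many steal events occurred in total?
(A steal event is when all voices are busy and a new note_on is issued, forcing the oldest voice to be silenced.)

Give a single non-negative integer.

Answer: 2

Derivation:
Op 1: note_on(80): voice 0 is free -> assigned | voices=[80 - -]
Op 2: note_on(87): voice 1 is free -> assigned | voices=[80 87 -]
Op 3: note_on(72): voice 2 is free -> assigned | voices=[80 87 72]
Op 4: note_on(73): all voices busy, STEAL voice 0 (pitch 80, oldest) -> assign | voices=[73 87 72]
Op 5: note_off(73): free voice 0 | voices=[- 87 72]
Op 6: note_on(81): voice 0 is free -> assigned | voices=[81 87 72]
Op 7: note_on(70): all voices busy, STEAL voice 1 (pitch 87, oldest) -> assign | voices=[81 70 72]
Op 8: note_off(70): free voice 1 | voices=[81 - 72]
Op 9: note_on(62): voice 1 is free -> assigned | voices=[81 62 72]
Op 10: note_off(62): free voice 1 | voices=[81 - 72]
Op 11: note_off(81): free voice 0 | voices=[- - 72]
Op 12: note_on(86): voice 0 is free -> assigned | voices=[86 - 72]
Op 13: note_off(86): free voice 0 | voices=[- - 72]
Op 14: note_off(72): free voice 2 | voices=[- - -]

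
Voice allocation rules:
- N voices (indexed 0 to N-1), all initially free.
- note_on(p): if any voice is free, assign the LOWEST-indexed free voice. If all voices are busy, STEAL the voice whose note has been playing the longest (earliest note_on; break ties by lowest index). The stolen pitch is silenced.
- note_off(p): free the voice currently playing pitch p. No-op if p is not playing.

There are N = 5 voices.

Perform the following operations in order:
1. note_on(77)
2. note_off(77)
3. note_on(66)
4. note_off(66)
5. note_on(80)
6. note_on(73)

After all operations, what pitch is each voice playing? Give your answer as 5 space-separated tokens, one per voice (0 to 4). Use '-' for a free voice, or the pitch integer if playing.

Answer: 80 73 - - -

Derivation:
Op 1: note_on(77): voice 0 is free -> assigned | voices=[77 - - - -]
Op 2: note_off(77): free voice 0 | voices=[- - - - -]
Op 3: note_on(66): voice 0 is free -> assigned | voices=[66 - - - -]
Op 4: note_off(66): free voice 0 | voices=[- - - - -]
Op 5: note_on(80): voice 0 is free -> assigned | voices=[80 - - - -]
Op 6: note_on(73): voice 1 is free -> assigned | voices=[80 73 - - -]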